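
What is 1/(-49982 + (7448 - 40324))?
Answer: -1/82858 ≈ -1.2069e-5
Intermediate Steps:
1/(-49982 + (7448 - 40324)) = 1/(-49982 - 32876) = 1/(-82858) = -1/82858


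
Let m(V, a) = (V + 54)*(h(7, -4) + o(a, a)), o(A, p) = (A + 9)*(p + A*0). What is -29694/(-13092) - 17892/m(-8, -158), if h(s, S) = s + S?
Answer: 2660536543/1181629370 ≈ 2.2516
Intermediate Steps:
o(A, p) = p*(9 + A) (o(A, p) = (9 + A)*(p + 0) = (9 + A)*p = p*(9 + A))
h(s, S) = S + s
m(V, a) = (3 + a*(9 + a))*(54 + V) (m(V, a) = (V + 54)*((-4 + 7) + a*(9 + a)) = (54 + V)*(3 + a*(9 + a)) = (3 + a*(9 + a))*(54 + V))
-29694/(-13092) - 17892/m(-8, -158) = -29694/(-13092) - 17892/(162 + 3*(-8) + 54*(-158)*(9 - 158) - 8*(-158)*(9 - 158)) = -29694*(-1/13092) - 17892/(162 - 24 + 54*(-158)*(-149) - 8*(-158)*(-149)) = 4949/2182 - 17892/(162 - 24 + 1271268 - 188336) = 4949/2182 - 17892/1083070 = 4949/2182 - 17892*1/1083070 = 4949/2182 - 8946/541535 = 2660536543/1181629370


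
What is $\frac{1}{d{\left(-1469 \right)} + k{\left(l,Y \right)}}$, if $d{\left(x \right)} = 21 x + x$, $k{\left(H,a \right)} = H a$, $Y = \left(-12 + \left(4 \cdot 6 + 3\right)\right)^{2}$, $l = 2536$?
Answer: $\frac{1}{538282} \approx 1.8578 \cdot 10^{-6}$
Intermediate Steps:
$Y = 225$ ($Y = \left(-12 + \left(24 + 3\right)\right)^{2} = \left(-12 + 27\right)^{2} = 15^{2} = 225$)
$d{\left(x \right)} = 22 x$
$\frac{1}{d{\left(-1469 \right)} + k{\left(l,Y \right)}} = \frac{1}{22 \left(-1469\right) + 2536 \cdot 225} = \frac{1}{-32318 + 570600} = \frac{1}{538282}$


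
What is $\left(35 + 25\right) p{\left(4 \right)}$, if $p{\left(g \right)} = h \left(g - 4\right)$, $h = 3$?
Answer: $0$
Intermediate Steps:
$p{\left(g \right)} = -12 + 3 g$ ($p{\left(g \right)} = 3 \left(g - 4\right) = 3 \left(-4 + g\right) = -12 + 3 g$)
$\left(35 + 25\right) p{\left(4 \right)} = \left(35 + 25\right) \left(-12 + 3 \cdot 4\right) = 60 \left(-12 + 12\right) = 60 \cdot 0 = 0$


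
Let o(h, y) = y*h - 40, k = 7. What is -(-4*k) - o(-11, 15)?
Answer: 233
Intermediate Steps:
o(h, y) = -40 + h*y (o(h, y) = h*y - 40 = -40 + h*y)
-(-4*k) - o(-11, 15) = -(-4*7) - (-40 - 11*15) = -(-28) - (-40 - 165) = -1*(-28) - 1*(-205) = 28 + 205 = 233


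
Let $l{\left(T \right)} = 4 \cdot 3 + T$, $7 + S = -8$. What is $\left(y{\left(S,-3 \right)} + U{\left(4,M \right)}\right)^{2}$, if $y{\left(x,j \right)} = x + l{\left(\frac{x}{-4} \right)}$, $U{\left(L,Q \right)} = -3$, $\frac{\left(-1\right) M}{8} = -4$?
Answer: $\frac{81}{16} \approx 5.0625$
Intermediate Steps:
$S = -15$ ($S = -7 - 8 = -15$)
$M = 32$ ($M = \left(-8\right) \left(-4\right) = 32$)
$l{\left(T \right)} = 12 + T$
$y{\left(x,j \right)} = 12 + \frac{3 x}{4}$ ($y{\left(x,j \right)} = x + \left(12 + \frac{x}{-4}\right) = x + \left(12 + x \left(- \frac{1}{4}\right)\right) = x - \left(-12 + \frac{x}{4}\right) = 12 + \frac{3 x}{4}$)
$\left(y{\left(S,-3 \right)} + U{\left(4,M \right)}\right)^{2} = \left(\left(12 + \frac{3}{4} \left(-15\right)\right) - 3\right)^{2} = \left(\left(12 - \frac{45}{4}\right) - 3\right)^{2} = \left(\frac{3}{4} - 3\right)^{2} = \left(- \frac{9}{4}\right)^{2} = \frac{81}{16}$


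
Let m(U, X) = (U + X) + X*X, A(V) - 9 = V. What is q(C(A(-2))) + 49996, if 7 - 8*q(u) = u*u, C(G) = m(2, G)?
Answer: 396611/8 ≈ 49576.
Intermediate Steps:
A(V) = 9 + V
m(U, X) = U + X + X² (m(U, X) = (U + X) + X² = U + X + X²)
C(G) = 2 + G + G²
q(u) = 7/8 - u²/8 (q(u) = 7/8 - u*u/8 = 7/8 - u²/8)
q(C(A(-2))) + 49996 = (7/8 - (2 + (9 - 2) + (9 - 2)²)²/8) + 49996 = (7/8 - (2 + 7 + 7²)²/8) + 49996 = (7/8 - (2 + 7 + 49)²/8) + 49996 = (7/8 - ⅛*58²) + 49996 = (7/8 - ⅛*3364) + 49996 = (7/8 - 841/2) + 49996 = -3357/8 + 49996 = 396611/8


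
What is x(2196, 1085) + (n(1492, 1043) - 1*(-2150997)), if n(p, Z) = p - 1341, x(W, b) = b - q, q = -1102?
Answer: 2153335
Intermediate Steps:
x(W, b) = 1102 + b (x(W, b) = b - 1*(-1102) = b + 1102 = 1102 + b)
n(p, Z) = -1341 + p
x(2196, 1085) + (n(1492, 1043) - 1*(-2150997)) = (1102 + 1085) + ((-1341 + 1492) - 1*(-2150997)) = 2187 + (151 + 2150997) = 2187 + 2151148 = 2153335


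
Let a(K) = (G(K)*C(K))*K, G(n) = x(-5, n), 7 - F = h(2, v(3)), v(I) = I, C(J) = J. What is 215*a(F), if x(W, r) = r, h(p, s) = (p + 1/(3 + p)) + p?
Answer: 117992/25 ≈ 4719.7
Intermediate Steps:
h(p, s) = 1/(3 + p) + 2*p
F = 14/5 (F = 7 - (1 + 2*2**2 + 6*2)/(3 + 2) = 7 - (1 + 2*4 + 12)/5 = 7 - (1 + 8 + 12)/5 = 7 - 21/5 = 14/5 ≈ 2.8000)
G(n) = n
a(K) = K**3 (a(K) = (K*K)*K = K**2*K = K**3)
215*a(F) = 215*(14/5)**3 = 215*(2744/125) = 117992/25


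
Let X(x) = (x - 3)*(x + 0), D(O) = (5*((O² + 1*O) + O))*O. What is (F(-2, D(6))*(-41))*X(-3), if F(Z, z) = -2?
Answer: 1476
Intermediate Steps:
D(O) = O*(5*O² + 10*O) (D(O) = (5*((O² + O) + O))*O = (5*((O + O²) + O))*O = (5*(O² + 2*O))*O = (5*O² + 10*O)*O = O*(5*O² + 10*O))
X(x) = x*(-3 + x) (X(x) = (-3 + x)*x = x*(-3 + x))
(F(-2, D(6))*(-41))*X(-3) = (-2*(-41))*(-3*(-3 - 3)) = 82*(-3*(-6)) = 82*18 = 1476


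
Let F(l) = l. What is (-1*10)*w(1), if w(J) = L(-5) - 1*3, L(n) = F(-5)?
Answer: 80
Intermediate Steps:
L(n) = -5
w(J) = -8 (w(J) = -5 - 1*3 = -5 - 3 = -8)
(-1*10)*w(1) = -1*10*(-8) = -10*(-8) = 80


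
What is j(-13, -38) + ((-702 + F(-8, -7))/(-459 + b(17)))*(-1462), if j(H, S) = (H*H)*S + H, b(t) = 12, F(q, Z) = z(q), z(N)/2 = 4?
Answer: -3891073/447 ≈ -8704.9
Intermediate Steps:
z(N) = 8 (z(N) = 2*4 = 8)
F(q, Z) = 8
j(H, S) = H + S*H² (j(H, S) = H²*S + H = S*H² + H = H + S*H²)
j(-13, -38) + ((-702 + F(-8, -7))/(-459 + b(17)))*(-1462) = -13*(1 - 13*(-38)) + ((-702 + 8)/(-459 + 12))*(-1462) = -13*(1 + 494) - 694/(-447)*(-1462) = -13*495 - 694*(-1/447)*(-1462) = -6435 + (694/447)*(-1462) = -6435 - 1014628/447 = -3891073/447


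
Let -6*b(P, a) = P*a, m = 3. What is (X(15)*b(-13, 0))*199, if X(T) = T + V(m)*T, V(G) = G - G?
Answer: 0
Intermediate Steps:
V(G) = 0
b(P, a) = -P*a/6
X(T) = T (X(T) = T + 0*T = T + 0 = T)
(X(15)*b(-13, 0))*199 = (15*(-⅙*(-13)*0))*199 = (15*0)*199 = 0*199 = 0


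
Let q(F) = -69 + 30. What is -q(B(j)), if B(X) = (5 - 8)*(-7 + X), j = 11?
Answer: 39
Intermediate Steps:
B(X) = 21 - 3*X (B(X) = -3*(-7 + X) = 21 - 3*X)
q(F) = -39
-q(B(j)) = -1*(-39) = 39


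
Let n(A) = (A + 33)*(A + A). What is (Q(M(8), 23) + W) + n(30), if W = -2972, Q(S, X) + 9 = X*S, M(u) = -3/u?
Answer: 6323/8 ≈ 790.38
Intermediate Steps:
n(A) = 2*A*(33 + A) (n(A) = (33 + A)*(2*A) = 2*A*(33 + A))
Q(S, X) = -9 + S*X (Q(S, X) = -9 + X*S = -9 + S*X)
(Q(M(8), 23) + W) + n(30) = ((-9 - 3/8*23) - 2972) + 2*30*(33 + 30) = ((-9 - 3*⅛*23) - 2972) + 2*30*63 = ((-9 - 3/8*23) - 2972) + 3780 = ((-9 - 69/8) - 2972) + 3780 = (-141/8 - 2972) + 3780 = -23917/8 + 3780 = 6323/8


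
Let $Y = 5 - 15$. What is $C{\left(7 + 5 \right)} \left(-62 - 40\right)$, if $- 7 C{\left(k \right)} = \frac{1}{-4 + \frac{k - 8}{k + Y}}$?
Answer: $- \frac{51}{7} \approx -7.2857$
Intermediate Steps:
$Y = -10$ ($Y = 5 - 15 = -10$)
$C{\left(k \right)} = - \frac{1}{7 \left(-4 + \frac{-8 + k}{-10 + k}\right)}$ ($C{\left(k \right)} = - \frac{1}{7 \left(-4 + \frac{k - 8}{k - 10}\right)} = - \frac{1}{7 \left(-4 + \frac{-8 + k}{-10 + k}\right)}$)
$C{\left(7 + 5 \right)} \left(-62 - 40\right) = \frac{-10 + \left(7 + 5\right)}{7 \left(-32 + 3 \left(7 + 5\right)\right)} \left(-62 - 40\right) = \frac{-10 + 12}{7 \left(-32 + 3 \cdot 12\right)} \left(-62 - 40\right) = \frac{1}{7} \frac{1}{-32 + 36} \cdot 2 \left(-62 - 40\right) = \frac{1}{7} \cdot \frac{1}{4} \cdot 2 \left(-102\right) = \frac{1}{14} \left(-102\right) = - \frac{51}{7}$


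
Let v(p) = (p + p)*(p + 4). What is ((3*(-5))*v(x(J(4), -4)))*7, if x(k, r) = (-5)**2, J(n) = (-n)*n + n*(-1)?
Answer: -152250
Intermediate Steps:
J(n) = -n - n**2 (J(n) = -n**2 - n = -n - n**2)
x(k, r) = 25
v(p) = 2*p*(4 + p) (v(p) = (2*p)*(4 + p) = 2*p*(4 + p))
((3*(-5))*v(x(J(4), -4)))*7 = ((3*(-5))*(2*25*(4 + 25)))*7 = -30*25*29*7 = -15*1450*7 = -21750*7 = -152250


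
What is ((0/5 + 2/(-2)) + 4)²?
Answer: 9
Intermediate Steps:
((0/5 + 2/(-2)) + 4)² = ((0*(⅕) + 2*(-½)) + 4)² = ((0 - 1) + 4)² = (-1 + 4)² = 3² = 9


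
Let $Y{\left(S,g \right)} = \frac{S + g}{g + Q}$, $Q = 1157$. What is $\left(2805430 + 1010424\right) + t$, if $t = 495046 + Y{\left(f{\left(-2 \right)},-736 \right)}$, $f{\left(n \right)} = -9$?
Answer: $\frac{1814888155}{421} \approx 4.3109 \cdot 10^{6}$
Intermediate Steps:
$Y{\left(S,g \right)} = \frac{S + g}{1157 + g}$ ($Y{\left(S,g \right)} = \frac{S + g}{g + 1157} = \frac{S + g}{1157 + g}$)
$t = \frac{208413621}{421}$ ($t = 495046 + \frac{-9 - 736}{1157 - 736} = 495046 + \frac{1}{421} \left(-745\right) = 495046 - \frac{745}{421} = \frac{208413621}{421} \approx 4.9504 \cdot 10^{5}$)
$\left(2805430 + 1010424\right) + t = \left(2805430 + 1010424\right) + \frac{208413621}{421} = 3815854 + \frac{208413621}{421} = \frac{1814888155}{421}$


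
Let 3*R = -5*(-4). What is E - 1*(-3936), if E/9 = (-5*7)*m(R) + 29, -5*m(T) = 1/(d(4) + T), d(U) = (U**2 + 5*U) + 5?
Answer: 600360/143 ≈ 4198.3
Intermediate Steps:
R = 20/3 (R = (-5*(-4))/3 = (1/3)*20 = 20/3 ≈ 6.6667)
d(U) = 5 + U**2 + 5*U
m(T) = -1/(5*(41 + T)) (m(T) = -1/(5*((5 + 4**2 + 5*4) + T)) = -1/(5*((5 + 16 + 20) + T)) = -1/(5*(41 + T)))
E = 37512/143 (E = 9*((-5*7)*(-1/(205 + 5*(20/3))) + 29) = 9*(-(-35)/(205 + 100/3) + 29) = 9*(-(-35)/715/3 + 29) = 9*(-(-35)*3/715 + 29) = 9*(-35*(-3/715) + 29) = 9*(21/143 + 29) = 9*(4168/143) = 37512/143 ≈ 262.32)
E - 1*(-3936) = 37512/143 - 1*(-3936) = 37512/143 + 3936 = 600360/143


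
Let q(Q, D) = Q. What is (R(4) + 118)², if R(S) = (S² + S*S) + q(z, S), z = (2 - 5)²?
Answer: 25281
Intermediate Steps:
z = 9 (z = (-3)² = 9)
R(S) = 9 + 2*S² (R(S) = (S² + S*S) + 9 = (S² + S²) + 9 = 2*S² + 9 = 9 + 2*S²)
(R(4) + 118)² = ((9 + 2*4²) + 118)² = ((9 + 2*16) + 118)² = ((9 + 32) + 118)² = (41 + 118)² = 159² = 25281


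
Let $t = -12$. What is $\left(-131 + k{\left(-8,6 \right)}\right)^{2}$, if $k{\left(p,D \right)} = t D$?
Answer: $41209$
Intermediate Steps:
$k{\left(p,D \right)} = - 12 D$
$\left(-131 + k{\left(-8,6 \right)}\right)^{2} = \left(-131 - 72\right)^{2} = \left(-203\right)^{2} = 41209$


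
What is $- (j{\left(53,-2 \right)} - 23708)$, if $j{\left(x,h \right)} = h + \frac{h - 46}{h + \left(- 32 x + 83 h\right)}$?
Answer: $\frac{5524424}{233} \approx 23710.0$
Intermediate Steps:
$j{\left(x,h \right)} = h + \frac{-46 + h}{- 32 x + 84 h}$
$- (j{\left(53,-2 \right)} - 23708) = - (\frac{-46 - 2 + 84 \left(-2\right)^{2} - \left(-64\right) 53}{4 \left(\left(-8\right) 53 + 21 \left(-2\right)\right)} - 23708) = - (\frac{-46 - 2 + 84 \cdot 4 + 3392}{4 \left(-424 - 42\right)} - 23708) = - (\frac{-46 - 2 + 336 + 3392}{4 \left(-466\right)} - 23708) = - (\frac{1}{4} \left(- \frac{1}{466}\right) 3680 - 23708) = - (- \frac{460}{233} - 23708) = \left(-1\right) \left(- \frac{5524424}{233}\right) = \frac{5524424}{233}$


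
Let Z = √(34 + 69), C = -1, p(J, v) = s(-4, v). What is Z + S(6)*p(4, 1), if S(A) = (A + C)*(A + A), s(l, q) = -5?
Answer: -300 + √103 ≈ -289.85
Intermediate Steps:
p(J, v) = -5
S(A) = 2*A*(-1 + A) (S(A) = (A - 1)*(A + A) = (-1 + A)*(2*A) = 2*A*(-1 + A))
Z = √103 ≈ 10.149
Z + S(6)*p(4, 1) = √103 + (2*6*(-1 + 6))*(-5) = √103 + (2*6*5)*(-5) = √103 + 60*(-5) = √103 - 300 = -300 + √103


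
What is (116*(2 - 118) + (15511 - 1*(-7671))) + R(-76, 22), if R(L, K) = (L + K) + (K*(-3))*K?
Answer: 8220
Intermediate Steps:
R(L, K) = K + L - 3*K² (R(L, K) = (K + L) + (-3*K)*K = (K + L) - 3*K² = K + L - 3*K²)
(116*(2 - 118) + (15511 - 1*(-7671))) + R(-76, 22) = (116*(2 - 118) + (15511 - 1*(-7671))) + (22 - 76 - 3*22²) = (116*(-116) + (15511 + 7671)) + (22 - 76 - 3*484) = (-13456 + 23182) + (22 - 76 - 1452) = 9726 - 1506 = 8220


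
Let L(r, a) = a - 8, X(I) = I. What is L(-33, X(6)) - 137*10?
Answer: -1372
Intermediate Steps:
L(r, a) = -8 + a
L(-33, X(6)) - 137*10 = (-8 + 6) - 137*10 = -2 - 1*1370 = -2 - 1370 = -1372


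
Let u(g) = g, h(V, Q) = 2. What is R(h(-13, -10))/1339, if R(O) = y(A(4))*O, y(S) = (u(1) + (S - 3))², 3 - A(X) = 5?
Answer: 32/1339 ≈ 0.023898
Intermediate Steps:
A(X) = -2 (A(X) = 3 - 1*5 = 3 - 5 = -2)
y(S) = (-2 + S)² (y(S) = (1 + (S - 3))² = (1 + (-3 + S))² = (-2 + S)²)
R(O) = 16*O (R(O) = (-2 - 2)²*O = (-4)²*O = 16*O)
R(h(-13, -10))/1339 = (16*2)/1339 = 32*(1/1339) = 32/1339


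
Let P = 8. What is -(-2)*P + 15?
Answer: 31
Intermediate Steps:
-(-2)*P + 15 = -(-2)*8 + 15 = -2*(-8) + 15 = 16 + 15 = 31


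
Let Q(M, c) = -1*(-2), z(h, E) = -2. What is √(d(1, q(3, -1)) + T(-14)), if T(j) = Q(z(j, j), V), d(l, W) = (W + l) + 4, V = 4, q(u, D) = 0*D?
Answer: √7 ≈ 2.6458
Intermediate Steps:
q(u, D) = 0
d(l, W) = 4 + W + l
Q(M, c) = 2
T(j) = 2
√(d(1, q(3, -1)) + T(-14)) = √((4 + 0 + 1) + 2) = √(5 + 2) = √7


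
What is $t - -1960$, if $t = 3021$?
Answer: $4981$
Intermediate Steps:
$t - -1960 = 3021 - -1960 = 3021 + 1960 = 4981$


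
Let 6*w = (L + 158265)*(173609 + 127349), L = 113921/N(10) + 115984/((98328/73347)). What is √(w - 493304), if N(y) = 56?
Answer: √3324786135992430998/16388 ≈ 1.1126e+5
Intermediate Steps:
L = 20316584049/229432 (L = 113921/56 + 115984/((98328/73347)) = 113921*(1/56) + 115984/((98328*(1/73347))) = 113921/56 + 115984/(32776/24449) = 113921/56 + 115984*(24449/32776) = 113921/56 + 354461602/4097 = 20316584049/229432 ≈ 88552.)
w = 405774788984971/32776 (w = ((20316584049/229432 + 158265)*(173609 + 127349))/6 = ((56627639529/229432)*300958)/6 = (⅙)*(1217324366954913/16388) = 405774788984971/32776 ≈ 1.2380e+10)
√(w - 493304) = √(405774788984971/32776 - 493304) = √(405758620453067/32776) = √3324786135992430998/16388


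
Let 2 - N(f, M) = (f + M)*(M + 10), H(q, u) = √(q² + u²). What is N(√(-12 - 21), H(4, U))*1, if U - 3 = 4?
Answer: -63 - 10*√65 - I*√2145 - 10*I*√33 ≈ -143.62 - 103.76*I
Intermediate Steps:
U = 7 (U = 3 + 4 = 7)
N(f, M) = 2 - (10 + M)*(M + f) (N(f, M) = 2 - (f + M)*(M + 10) = 2 - (M + f)*(10 + M) = 2 - (10 + M)*(M + f))
N(√(-12 - 21), H(4, U))*1 = (2 - (√(4² + 7²))² - 10*√(4² + 7²) - 10*√(-12 - 21) - √(4² + 7²)*√(-12 - 21))*1 = (2 - (√(16 + 49))² - 10*√(16 + 49) - 10*I*√33 - √(16 + 49)*√(-33))*1 = (2 - (√65)² - 10*√65 - 10*I*√33 - √65*I*√33)*1 = (2 - 1*65 - 10*√65 - 10*I*√33 - I*√2145)*1 = (2 - 65 - 10*√65 - 10*I*√33 - I*√2145)*1 = (-63 - 10*√65 - I*√2145 - 10*I*√33)*1 = -63 - 10*√65 - I*√2145 - 10*I*√33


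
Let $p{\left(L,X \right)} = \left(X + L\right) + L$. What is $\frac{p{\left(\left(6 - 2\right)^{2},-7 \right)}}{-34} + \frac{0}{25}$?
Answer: $- \frac{25}{34} \approx -0.73529$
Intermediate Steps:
$p{\left(L,X \right)} = X + 2 L$ ($p{\left(L,X \right)} = \left(L + X\right) + L = X + 2 L$)
$\frac{p{\left(\left(6 - 2\right)^{2},-7 \right)}}{-34} + \frac{0}{25} = \frac{-7 + 2 \left(6 - 2\right)^{2}}{-34} + \frac{0}{25} = - \frac{-7 + 2 \cdot 4^{2}}{34} + 0 \cdot \frac{1}{25} = - \frac{-7 + 2 \cdot 16}{34} + 0 = - \frac{-7 + 32}{34} + 0 = \left(- \frac{1}{34}\right) 25 + 0 = - \frac{25}{34} + 0 = - \frac{25}{34}$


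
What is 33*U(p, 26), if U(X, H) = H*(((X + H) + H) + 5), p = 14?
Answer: 60918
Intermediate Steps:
U(X, H) = H*(5 + X + 2*H) (U(X, H) = H*(((H + X) + H) + 5) = H*((X + 2*H) + 5) = H*(5 + X + 2*H))
33*U(p, 26) = 33*(26*(5 + 14 + 2*26)) = 33*(26*(5 + 14 + 52)) = 33*(26*71) = 33*1846 = 60918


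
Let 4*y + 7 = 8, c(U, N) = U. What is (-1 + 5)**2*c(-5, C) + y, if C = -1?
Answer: -319/4 ≈ -79.750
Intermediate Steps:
y = 1/4 (y = -7/4 + (1/4)*8 = -7/4 + 2 = 1/4 ≈ 0.25000)
(-1 + 5)**2*c(-5, C) + y = (-1 + 5)**2*(-5) + 1/4 = 4**2*(-5) + 1/4 = 16*(-5) + 1/4 = -80 + 1/4 = -319/4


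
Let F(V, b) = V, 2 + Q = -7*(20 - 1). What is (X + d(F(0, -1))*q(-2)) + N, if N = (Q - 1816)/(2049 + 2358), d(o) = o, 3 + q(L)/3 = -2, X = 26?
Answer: 112631/4407 ≈ 25.557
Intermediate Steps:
q(L) = -15 (q(L) = -9 + 3*(-2) = -9 - 6 = -15)
Q = -135 (Q = -2 - 7*(20 - 1) = -2 - 7*19 = -2 - 133 = -135)
N = -1951/4407 (N = (-135 - 1816)/(2049 + 2358) = -1951/4407 ≈ -0.44270)
(X + d(F(0, -1))*q(-2)) + N = (26 + 0*(-15)) - 1951/4407 = (26 + 0) - 1951/4407 = 26 - 1951/4407 = 112631/4407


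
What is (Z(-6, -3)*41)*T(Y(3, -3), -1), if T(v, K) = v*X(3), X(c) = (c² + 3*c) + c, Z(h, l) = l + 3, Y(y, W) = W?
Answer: 0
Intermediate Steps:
Z(h, l) = 3 + l
X(c) = c² + 4*c
T(v, K) = 21*v (T(v, K) = v*(3*(4 + 3)) = v*(3*7) = v*21 = 21*v)
(Z(-6, -3)*41)*T(Y(3, -3), -1) = ((3 - 3)*41)*(21*(-3)) = (0*41)*(-63) = 0*(-63) = 0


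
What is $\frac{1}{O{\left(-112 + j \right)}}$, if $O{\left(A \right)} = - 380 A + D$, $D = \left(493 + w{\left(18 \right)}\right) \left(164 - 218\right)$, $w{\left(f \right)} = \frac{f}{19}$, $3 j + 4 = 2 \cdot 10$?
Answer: $\frac{57}{790030} \approx 7.2149 \cdot 10^{-5}$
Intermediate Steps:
$j = \frac{16}{3}$ ($j = - \frac{4}{3} + \frac{2 \cdot 10}{3} = - \frac{4}{3} + \frac{1}{3} \cdot 20 = - \frac{4}{3} + \frac{20}{3} = \frac{16}{3} \approx 5.3333$)
$w{\left(f \right)} = \frac{f}{19}$ ($w{\left(f \right)} = f \frac{1}{19} = \frac{f}{19}$)
$D = - \frac{506790}{19}$ ($D = \left(493 + \frac{1}{19} \cdot 18\right) \left(164 - 218\right) = \left(493 + \frac{18}{19}\right) \left(-54\right) = \frac{9385}{19} \left(-54\right) = - \frac{506790}{19} \approx -26673.0$)
$O{\left(A \right)} = - \frac{506790}{19} - 380 A$ ($O{\left(A \right)} = - 380 A - \frac{506790}{19} = - \frac{506790}{19} - 380 A$)
$\frac{1}{O{\left(-112 + j \right)}} = \frac{1}{- \frac{506790}{19} - 380 \left(-112 + \frac{16}{3}\right)} = \frac{1}{- \frac{506790}{19} - - \frac{121600}{3}} = \frac{1}{- \frac{506790}{19} + \frac{121600}{3}} = \frac{1}{\frac{790030}{57}} = \frac{57}{790030}$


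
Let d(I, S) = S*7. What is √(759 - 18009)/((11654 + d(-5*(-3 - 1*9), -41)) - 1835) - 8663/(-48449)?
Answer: 8663/48449 + 5*I*√690/9532 ≈ 0.17881 + 0.013779*I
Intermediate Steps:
d(I, S) = 7*S
√(759 - 18009)/((11654 + d(-5*(-3 - 1*9), -41)) - 1835) - 8663/(-48449) = √(759 - 18009)/((11654 + 7*(-41)) - 1835) - 8663/(-48449) = √(-17250)/((11654 - 287) - 1835) - 8663*(-1/48449) = (5*I*√690)/(11367 - 1835) + 8663/48449 = (5*I*√690)/9532 + 8663/48449 = (5*I*√690)*(1/9532) + 8663/48449 = 5*I*√690/9532 + 8663/48449 = 8663/48449 + 5*I*√690/9532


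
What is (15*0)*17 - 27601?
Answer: -27601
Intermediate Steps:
(15*0)*17 - 27601 = 0*17 - 27601 = 0 - 27601 = -27601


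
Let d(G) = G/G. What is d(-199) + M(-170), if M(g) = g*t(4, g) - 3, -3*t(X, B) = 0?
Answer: -2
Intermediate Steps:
t(X, B) = 0 (t(X, B) = -⅓*0 = 0)
d(G) = 1
M(g) = -3 (M(g) = g*0 - 3 = 0 - 3 = -3)
d(-199) + M(-170) = 1 - 3 = -2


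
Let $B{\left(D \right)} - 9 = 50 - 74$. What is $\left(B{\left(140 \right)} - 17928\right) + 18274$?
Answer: $331$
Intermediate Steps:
$B{\left(D \right)} = -15$ ($B{\left(D \right)} = 9 + \left(50 - 74\right) = 9 - 24 = -15$)
$\left(B{\left(140 \right)} - 17928\right) + 18274 = \left(-15 - 17928\right) + 18274 = -17943 + 18274 = 331$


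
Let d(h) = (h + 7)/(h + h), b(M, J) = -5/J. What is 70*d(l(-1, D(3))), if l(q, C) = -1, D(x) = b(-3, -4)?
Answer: -210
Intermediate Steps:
D(x) = 5/4 (D(x) = -5/(-4) = -5*(-1/4) = 5/4)
d(h) = (7 + h)/(2*h) (d(h) = (7 + h)/((2*h)) = (7 + h)*(1/(2*h)) = (7 + h)/(2*h))
70*d(l(-1, D(3))) = 70*((1/2)*(7 - 1)/(-1)) = 70*((1/2)*(-1)*6) = 70*(-3) = -210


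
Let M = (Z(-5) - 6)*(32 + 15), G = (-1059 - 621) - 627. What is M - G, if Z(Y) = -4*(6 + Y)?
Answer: 1837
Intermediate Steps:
Z(Y) = -24 - 4*Y
G = -2307 (G = -1680 - 627 = -2307)
M = -470 (M = ((-24 - 4*(-5)) - 6)*(32 + 15) = ((-24 + 20) - 6)*47 = (-4 - 6)*47 = -10*47 = -470)
M - G = -470 - 1*(-2307) = -470 + 2307 = 1837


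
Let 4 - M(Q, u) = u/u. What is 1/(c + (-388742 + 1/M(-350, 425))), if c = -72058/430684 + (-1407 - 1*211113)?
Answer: -646026/388430777557 ≈ -1.6632e-6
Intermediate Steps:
M(Q, u) = 3 (M(Q, u) = 4 - u/u = 4 - 1*1 = 4 - 1 = 3)
c = -45764517869/215342 (c = -72058*1/430684 + (-1407 - 211113) = -36029/215342 - 212520 = -45764517869/215342 ≈ -2.1252e+5)
1/(c + (-388742 + 1/M(-350, 425))) = 1/(-45764517869/215342 + (-388742 + 1/3)) = 1/(-45764517869/215342 + (-388742 + ⅓)) = 1/(-45764517869/215342 - 1166225/3) = 1/(-388430777557/646026) = -646026/388430777557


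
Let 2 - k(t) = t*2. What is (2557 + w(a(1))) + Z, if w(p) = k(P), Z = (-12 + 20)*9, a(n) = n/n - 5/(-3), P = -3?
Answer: 2637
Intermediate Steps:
a(n) = 8/3 (a(n) = 1 - 5*(-⅓) = 1 + 5/3 = 8/3)
k(t) = 2 - 2*t (k(t) = 2 - t*2 = 2 - 2*t)
Z = 72 (Z = 8*9 = 72)
w(p) = 8 (w(p) = 2 - 2*(-3) = 2 + 6 = 8)
(2557 + w(a(1))) + Z = (2557 + 8) + 72 = 2565 + 72 = 2637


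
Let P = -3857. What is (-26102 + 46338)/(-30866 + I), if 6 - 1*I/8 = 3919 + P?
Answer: -10118/15657 ≈ -0.64623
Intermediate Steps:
I = -448 (I = 48 - 8*(3919 - 3857) = 48 - 8*62 = 48 - 496 = -448)
(-26102 + 46338)/(-30866 + I) = (-26102 + 46338)/(-30866 - 448) = 20236/(-31314) = 20236*(-1/31314) = -10118/15657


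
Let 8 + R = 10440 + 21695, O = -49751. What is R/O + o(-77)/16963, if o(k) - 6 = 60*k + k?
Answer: -778352242/843926213 ≈ -0.92230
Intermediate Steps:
o(k) = 6 + 61*k (o(k) = 6 + (60*k + k) = 6 + 61*k)
R = 32127 (R = -8 + (10440 + 21695) = -8 + 32135 = 32127)
R/O + o(-77)/16963 = 32127/(-49751) + (6 + 61*(-77))/16963 = 32127*(-1/49751) + (6 - 4697)*(1/16963) = -32127/49751 - 4691*1/16963 = -32127/49751 - 4691/16963 = -778352242/843926213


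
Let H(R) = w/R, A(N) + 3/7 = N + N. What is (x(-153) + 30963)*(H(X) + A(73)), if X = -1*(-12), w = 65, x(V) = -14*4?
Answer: 391993481/84 ≈ 4.6666e+6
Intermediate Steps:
x(V) = -56
A(N) = -3/7 + 2*N (A(N) = -3/7 + (N + N) = -3/7 + 2*N)
X = 12
H(R) = 65/R
(x(-153) + 30963)*(H(X) + A(73)) = (-56 + 30963)*(65/12 + (-3/7 + 2*73)) = 30907*(65*(1/12) + (-3/7 + 146)) = 30907*(65/12 + 1019/7) = 30907*(12683/84) = 391993481/84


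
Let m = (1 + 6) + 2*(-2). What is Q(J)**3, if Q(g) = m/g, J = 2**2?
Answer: 27/64 ≈ 0.42188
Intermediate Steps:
m = 3 (m = 7 - 4 = 3)
J = 4
Q(g) = 3/g
Q(J)**3 = (3/4)**3 = 27/64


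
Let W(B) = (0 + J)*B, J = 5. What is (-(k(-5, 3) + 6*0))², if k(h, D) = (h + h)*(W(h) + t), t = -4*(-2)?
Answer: 28900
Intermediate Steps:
t = 8
W(B) = 5*B (W(B) = (0 + 5)*B = 5*B)
k(h, D) = 2*h*(8 + 5*h) (k(h, D) = (h + h)*(5*h + 8) = (2*h)*(8 + 5*h) = 2*h*(8 + 5*h))
(-(k(-5, 3) + 6*0))² = (-(2*(-5)*(8 + 5*(-5)) + 6*0))² = (-(2*(-5)*(8 - 25) + 0))² = (-(2*(-5)*(-17) + 0))² = (-(170 + 0))² = (-1*170)² = (-170)² = 28900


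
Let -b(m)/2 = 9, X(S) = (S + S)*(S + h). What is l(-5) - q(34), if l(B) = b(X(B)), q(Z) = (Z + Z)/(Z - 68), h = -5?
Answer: -16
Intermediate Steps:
q(Z) = 2*Z/(-68 + Z) (q(Z) = (2*Z)/(-68 + Z) = 2*Z/(-68 + Z))
X(S) = 2*S*(-5 + S) (X(S) = (S + S)*(S - 5) = (2*S)*(-5 + S) = 2*S*(-5 + S))
b(m) = -18 (b(m) = -2*9 = -18)
l(B) = -18
l(-5) - q(34) = -18 - 2*34/(-68 + 34) = -18 - 2*34/(-34) = -18 - 2*34*(-1)/34 = -18 - 1*(-2) = -18 + 2 = -16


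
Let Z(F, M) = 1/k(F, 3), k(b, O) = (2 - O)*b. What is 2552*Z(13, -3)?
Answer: -2552/13 ≈ -196.31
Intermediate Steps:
k(b, O) = b*(2 - O)
Z(F, M) = -1/F (Z(F, M) = 1/(F*(2 - 1*3)) = 1/(F*(2 - 3)) = 1/(F*(-1)) = 1/(-F) = -1/F)
2552*Z(13, -3) = 2552*(-1/13) = -2552/13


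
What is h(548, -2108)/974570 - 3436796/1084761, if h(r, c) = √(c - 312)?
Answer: -3436796/1084761 + 11*I*√5/487285 ≈ -3.1683 + 5.0477e-5*I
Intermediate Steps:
h(r, c) = √(-312 + c)
h(548, -2108)/974570 - 3436796/1084761 = √(-312 - 2108)/974570 - 3436796/1084761 = √(-2420)*(1/974570) - 3436796*1/1084761 = (22*I*√5)*(1/974570) - 3436796/1084761 = 11*I*√5/487285 - 3436796/1084761 = -3436796/1084761 + 11*I*√5/487285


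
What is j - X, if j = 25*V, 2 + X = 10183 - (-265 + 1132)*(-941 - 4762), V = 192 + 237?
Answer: -4943957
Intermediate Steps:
V = 429
X = 4954682 (X = -2 + (10183 - (-265 + 1132)*(-941 - 4762)) = -2 + (10183 - 867*(-5703)) = -2 + (10183 - 1*(-4944501)) = -2 + (10183 + 4944501) = -2 + 4954684 = 4954682)
j = 10725 (j = 25*429 = 10725)
j - X = 10725 - 1*4954682 = 10725 - 4954682 = -4943957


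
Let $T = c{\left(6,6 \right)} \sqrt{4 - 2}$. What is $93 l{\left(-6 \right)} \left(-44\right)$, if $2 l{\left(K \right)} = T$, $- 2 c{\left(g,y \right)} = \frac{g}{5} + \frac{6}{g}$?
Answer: $\frac{11253 \sqrt{2}}{5} \approx 3182.8$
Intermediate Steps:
$c{\left(g,y \right)} = - \frac{3}{g} - \frac{g}{10}$ ($c{\left(g,y \right)} = - \frac{\frac{g}{5} + \frac{6}{g}}{2} = - \frac{\frac{6}{g} + \frac{g}{5}}{2} = - \frac{3}{g} - \frac{g}{10}$)
$T = - \frac{11 \sqrt{2}}{10}$ ($T = \left(- \frac{3}{6} - \frac{3}{5}\right) \sqrt{4 - 2} = \left(\left(-3\right) \frac{1}{6} - \frac{3}{5}\right) \sqrt{2} = \left(- \frac{1}{2} - \frac{3}{5}\right) \sqrt{2} = - \frac{11 \sqrt{2}}{10} \approx -1.5556$)
$l{\left(K \right)} = - \frac{11 \sqrt{2}}{20}$ ($l{\left(K \right)} = \frac{\left(- \frac{11}{10}\right) \sqrt{2}}{2} = - \frac{11 \sqrt{2}}{20}$)
$93 l{\left(-6 \right)} \left(-44\right) = 93 \left(- \frac{11 \sqrt{2}}{20}\right) \left(-44\right) = - \frac{1023 \sqrt{2}}{20} \left(-44\right) = \frac{11253 \sqrt{2}}{5}$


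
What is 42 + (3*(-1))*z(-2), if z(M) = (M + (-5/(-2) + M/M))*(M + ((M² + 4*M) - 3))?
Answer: 165/2 ≈ 82.500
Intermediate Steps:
z(M) = (7/2 + M)*(-3 + M² + 5*M) (z(M) = (M + (-5*(-½) + 1))*(M + (-3 + M² + 4*M)) = (M + (5/2 + 1))*(-3 + M² + 5*M) = (M + 7/2)*(-3 + M² + 5*M) = (7/2 + M)*(-3 + M² + 5*M))
42 + (3*(-1))*z(-2) = 42 + (3*(-1))*(-21/2 + (-2)³ + (17/2)*(-2)² + (29/2)*(-2)) = 42 - 3*(-21/2 - 8 + (17/2)*4 - 29) = 42 - 3*(-21/2 - 8 + 34 - 29) = 42 - 3*(-27/2) = 42 + 81/2 = 165/2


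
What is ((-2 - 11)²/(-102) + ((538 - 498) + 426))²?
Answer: 2243253769/10404 ≈ 2.1561e+5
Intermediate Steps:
((-2 - 11)²/(-102) + ((538 - 498) + 426))² = ((-13)²*(-1/102) + (40 + 426))² = (169*(-1/102) + 466)² = (-169/102 + 466)² = (47363/102)² = 2243253769/10404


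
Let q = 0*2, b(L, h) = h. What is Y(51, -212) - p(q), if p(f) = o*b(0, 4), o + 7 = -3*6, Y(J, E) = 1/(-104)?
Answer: 10399/104 ≈ 99.990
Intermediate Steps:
Y(J, E) = -1/104
o = -25 (o = -7 - 3*6 = -7 - 18 = -25)
q = 0
p(f) = -100 (p(f) = -25*4 = -100)
Y(51, -212) - p(q) = -1/104 - 1*(-100) = -1/104 + 100 = 10399/104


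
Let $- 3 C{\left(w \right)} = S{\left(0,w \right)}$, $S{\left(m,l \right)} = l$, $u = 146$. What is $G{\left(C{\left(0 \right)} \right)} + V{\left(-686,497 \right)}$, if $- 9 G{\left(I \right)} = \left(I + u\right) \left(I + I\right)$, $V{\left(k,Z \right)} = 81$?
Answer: $81$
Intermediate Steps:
$C{\left(w \right)} = - \frac{w}{3}$
$G{\left(I \right)} = - \frac{2 I \left(146 + I\right)}{9}$ ($G{\left(I \right)} = - \frac{\left(I + 146\right) \left(I + I\right)}{9} = - \frac{\left(146 + I\right) 2 I}{9} = - \frac{2 I \left(146 + I\right)}{9}$)
$G{\left(C{\left(0 \right)} \right)} + V{\left(-686,497 \right)} = - \frac{2 \left(\left(- \frac{1}{3}\right) 0\right) \left(146 - 0\right)}{9} + 81 = \left(- \frac{2}{9}\right) 0 \left(146 + 0\right) + 81 = \left(- \frac{2}{9}\right) 0 \cdot 146 + 81 = 0 + 81 = 81$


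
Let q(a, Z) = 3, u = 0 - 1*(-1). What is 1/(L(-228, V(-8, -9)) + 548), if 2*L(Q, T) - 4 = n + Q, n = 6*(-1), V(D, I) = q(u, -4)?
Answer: 1/433 ≈ 0.0023095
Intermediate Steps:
u = 1 (u = 0 + 1 = 1)
V(D, I) = 3
n = -6
L(Q, T) = -1 + Q/2 (L(Q, T) = 2 + (-6 + Q)/2 = 2 + (-3 + Q/2) = -1 + Q/2)
1/(L(-228, V(-8, -9)) + 548) = 1/((-1 + (½)*(-228)) + 548) = 1/((-1 - 114) + 548) = 1/(-115 + 548) = 1/433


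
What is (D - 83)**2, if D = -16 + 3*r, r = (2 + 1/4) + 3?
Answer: 110889/16 ≈ 6930.6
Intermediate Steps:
r = 21/4 (r = (2 + 1/4) + 3 = 9/4 + 3 = 21/4 ≈ 5.2500)
D = -1/4 (D = -16 + 3*(21/4) = -16 + 63/4 = -1/4 ≈ -0.25000)
(D - 83)**2 = (-1/4 - 83)**2 = (-333/4)**2 = 110889/16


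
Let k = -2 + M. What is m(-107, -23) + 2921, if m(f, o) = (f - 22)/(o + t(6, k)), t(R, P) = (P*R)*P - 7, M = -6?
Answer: 344635/118 ≈ 2920.6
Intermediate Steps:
k = -8 (k = -2 - 6 = -8)
t(R, P) = -7 + R*P² (t(R, P) = R*P² - 7 = -7 + R*P²)
m(f, o) = (-22 + f)/(377 + o) (m(f, o) = (f - 22)/(o + (-7 + 6*(-8)²)) = (-22 + f)/(o + (-7 + 6*64)) = (-22 + f)/(o + (-7 + 384)) = (-22 + f)/(o + 377) = (-22 + f)/(377 + o))
m(-107, -23) + 2921 = (-22 - 107)/(377 - 23) + 2921 = -129/354 + 2921 = (1/354)*(-129) + 2921 = -43/118 + 2921 = 344635/118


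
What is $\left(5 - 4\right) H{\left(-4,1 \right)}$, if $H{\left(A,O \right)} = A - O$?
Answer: $-5$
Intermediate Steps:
$\left(5 - 4\right) H{\left(-4,1 \right)} = \left(5 - 4\right) \left(-4 - 1\right) = 1 \left(-4 - 1\right) = 1 \left(-5\right) = -5$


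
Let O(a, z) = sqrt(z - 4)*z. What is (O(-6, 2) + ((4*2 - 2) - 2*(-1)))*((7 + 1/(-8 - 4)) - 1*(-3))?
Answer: 238/3 + 119*I*sqrt(2)/6 ≈ 79.333 + 28.049*I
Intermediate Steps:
O(a, z) = z*sqrt(-4 + z) (O(a, z) = sqrt(-4 + z)*z = z*sqrt(-4 + z))
(O(-6, 2) + ((4*2 - 2) - 2*(-1)))*((7 + 1/(-8 - 4)) - 1*(-3)) = (2*sqrt(-4 + 2) + ((4*2 - 2) - 2*(-1)))*((7 + 1/(-8 - 4)) - 1*(-3)) = (2*sqrt(-2) + ((8 - 2) + 2))*((7 + 1/(-12)) + 3) = (2*(I*sqrt(2)) + (6 + 2))*((7 - 1/12) + 3) = (2*I*sqrt(2) + 8)*(83/12 + 3) = (8 + 2*I*sqrt(2))*(119/12) = 238/3 + 119*I*sqrt(2)/6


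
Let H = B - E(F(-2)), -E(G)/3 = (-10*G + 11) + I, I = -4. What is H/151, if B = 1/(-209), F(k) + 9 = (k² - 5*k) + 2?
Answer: -39502/31559 ≈ -1.2517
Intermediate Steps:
F(k) = -7 + k² - 5*k (F(k) = -9 + ((k² - 5*k) + 2) = -9 + (2 + k² - 5*k) = -7 + k² - 5*k)
E(G) = -21 + 30*G (E(G) = -3*((-10*G + 11) - 4) = -3*((11 - 10*G) - 4) = -3*(7 - 10*G) = -21 + 30*G)
B = -1/209 ≈ -0.0047847
H = -39502/209 (H = -1/209 - (-21 + 30*(-7 + (-2)² - 5*(-2))) = -1/209 - (-21 + 30*(-7 + 4 + 10)) = -1/209 - (-21 + 30*7) = -1/209 - (-21 + 210) = -1/209 - 1*189 = -1/209 - 189 = -39502/209 ≈ -189.00)
H/151 = -39502/209/151 = -39502/209*1/151 = -39502/31559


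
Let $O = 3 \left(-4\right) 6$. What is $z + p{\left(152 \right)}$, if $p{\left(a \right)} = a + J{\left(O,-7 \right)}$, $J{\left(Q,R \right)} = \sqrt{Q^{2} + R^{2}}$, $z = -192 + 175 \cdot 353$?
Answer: $61735 + \sqrt{5233} \approx 61807.0$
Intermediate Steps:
$O = -72$ ($O = \left(-12\right) 6 = -72$)
$z = 61583$ ($z = -192 + 61775 = 61583$)
$p{\left(a \right)} = a + \sqrt{5233}$ ($p{\left(a \right)} = a + \sqrt{\left(-72\right)^{2} + \left(-7\right)^{2}} = a + \sqrt{5184 + 49} = a + \sqrt{5233}$)
$z + p{\left(152 \right)} = 61583 + \left(152 + \sqrt{5233}\right) = 61735 + \sqrt{5233}$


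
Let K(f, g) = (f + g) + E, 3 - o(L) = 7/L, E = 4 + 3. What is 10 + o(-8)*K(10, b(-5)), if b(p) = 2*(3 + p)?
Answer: 483/8 ≈ 60.375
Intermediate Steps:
E = 7
o(L) = 3 - 7/L
b(p) = 6 + 2*p
K(f, g) = 7 + f + g (K(f, g) = (f + g) + 7 = 7 + f + g)
10 + o(-8)*K(10, b(-5)) = 10 + (3 - 7/(-8))*(7 + 10 + (6 + 2*(-5))) = 10 + (3 - 7*(-⅛))*(7 + 10 + (6 - 10)) = 10 + (3 + 7/8)*(7 + 10 - 4) = 10 + (31/8)*13 = 10 + 403/8 = 483/8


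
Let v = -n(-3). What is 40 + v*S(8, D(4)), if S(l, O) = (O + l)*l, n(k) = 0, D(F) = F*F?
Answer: 40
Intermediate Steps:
D(F) = F²
v = 0 (v = -1*0 = 0)
S(l, O) = l*(O + l)
40 + v*S(8, D(4)) = 40 + 0*(8*(4² + 8)) = 40 + 0*(8*(16 + 8)) = 40 + 0*(8*24) = 40 + 0*192 = 40 + 0 = 40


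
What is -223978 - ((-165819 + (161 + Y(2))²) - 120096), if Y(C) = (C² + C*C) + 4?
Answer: 32008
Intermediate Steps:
Y(C) = 4 + 2*C² (Y(C) = (C² + C²) + 4 = 2*C² + 4 = 4 + 2*C²)
-223978 - ((-165819 + (161 + Y(2))²) - 120096) = -223978 - ((-165819 + (161 + (4 + 2*2²))²) - 120096) = -223978 - ((-165819 + (161 + (4 + 2*4))²) - 120096) = -223978 - ((-165819 + (161 + (4 + 8))²) - 120096) = -223978 - ((-165819 + (161 + 12)²) - 120096) = -223978 - ((-165819 + 173²) - 120096) = -223978 - ((-165819 + 29929) - 120096) = -223978 - (-135890 - 120096) = -223978 - 1*(-255986) = -223978 + 255986 = 32008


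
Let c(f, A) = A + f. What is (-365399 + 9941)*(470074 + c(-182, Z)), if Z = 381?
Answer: -167162300034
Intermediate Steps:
(-365399 + 9941)*(470074 + c(-182, Z)) = (-365399 + 9941)*(470074 + (381 - 182)) = -355458*(470074 + 199) = -355458*470273 = -167162300034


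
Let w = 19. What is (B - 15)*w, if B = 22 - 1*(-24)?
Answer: 589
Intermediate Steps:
B = 46 (B = 22 + 24 = 46)
(B - 15)*w = (46 - 15)*19 = 31*19 = 589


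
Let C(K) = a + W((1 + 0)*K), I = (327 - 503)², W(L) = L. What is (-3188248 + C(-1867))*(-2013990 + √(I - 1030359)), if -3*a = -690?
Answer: 6424396491150 - 3189885*I*√999383 ≈ 6.4244e+12 - 3.1889e+9*I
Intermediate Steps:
I = 30976 (I = (-176)² = 30976)
a = 230 (a = -⅓*(-690) = 230)
C(K) = 230 + K (C(K) = 230 + (1 + 0)*K = 230 + 1*K = 230 + K)
(-3188248 + C(-1867))*(-2013990 + √(I - 1030359)) = (-3188248 + (230 - 1867))*(-2013990 + √(30976 - 1030359)) = (-3188248 - 1637)*(-2013990 + √(-999383)) = -3189885*(-2013990 + I*√999383) = 6424396491150 - 3189885*I*√999383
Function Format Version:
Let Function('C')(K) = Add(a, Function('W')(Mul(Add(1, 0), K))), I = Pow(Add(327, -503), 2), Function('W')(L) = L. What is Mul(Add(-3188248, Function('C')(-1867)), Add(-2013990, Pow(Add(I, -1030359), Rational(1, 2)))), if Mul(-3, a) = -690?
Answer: Add(6424396491150, Mul(-3189885, I, Pow(999383, Rational(1, 2)))) ≈ Add(6.4244e+12, Mul(-3.1889e+9, I))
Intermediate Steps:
I = 30976 (I = Pow(-176, 2) = 30976)
a = 230 (a = Mul(Rational(-1, 3), -690) = 230)
Function('C')(K) = Add(230, K) (Function('C')(K) = Add(230, Mul(Add(1, 0), K)) = Add(230, Mul(1, K)) = Add(230, K))
Mul(Add(-3188248, Function('C')(-1867)), Add(-2013990, Pow(Add(I, -1030359), Rational(1, 2)))) = Mul(Add(-3188248, Add(230, -1867)), Add(-2013990, Pow(Add(30976, -1030359), Rational(1, 2)))) = Mul(Add(-3188248, -1637), Add(-2013990, Pow(-999383, Rational(1, 2)))) = Mul(-3189885, Add(-2013990, Mul(I, Pow(999383, Rational(1, 2))))) = Add(6424396491150, Mul(-3189885, I, Pow(999383, Rational(1, 2))))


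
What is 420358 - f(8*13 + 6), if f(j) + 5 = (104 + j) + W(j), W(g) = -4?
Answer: 420153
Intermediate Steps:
f(j) = 95 + j (f(j) = -5 + ((104 + j) - 4) = -5 + (100 + j) = 95 + j)
420358 - f(8*13 + 6) = 420358 - (95 + (8*13 + 6)) = 420358 - (95 + (104 + 6)) = 420358 - (95 + 110) = 420358 - 1*205 = 420358 - 205 = 420153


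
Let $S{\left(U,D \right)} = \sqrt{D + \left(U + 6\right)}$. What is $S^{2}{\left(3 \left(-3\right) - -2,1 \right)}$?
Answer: $0$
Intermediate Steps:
$S{\left(U,D \right)} = \sqrt{6 + D + U}$ ($S{\left(U,D \right)} = \sqrt{D + \left(6 + U\right)} = \sqrt{6 + D + U}$)
$S^{2}{\left(3 \left(-3\right) - -2,1 \right)} = \left(\sqrt{6 + 1 + \left(3 \left(-3\right) - -2\right)}\right)^{2} = \left(\sqrt{6 + 1 + \left(-9 + 2\right)}\right)^{2} = \left(\sqrt{6 + 1 - 7}\right)^{2} = \left(\sqrt{0}\right)^{2} = 0^{2} = 0$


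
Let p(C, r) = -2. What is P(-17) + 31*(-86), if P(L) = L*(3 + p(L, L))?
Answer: -2683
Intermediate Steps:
P(L) = L (P(L) = L*(3 - 2) = L*1 = L)
P(-17) + 31*(-86) = -17 + 31*(-86) = -17 - 2666 = -2683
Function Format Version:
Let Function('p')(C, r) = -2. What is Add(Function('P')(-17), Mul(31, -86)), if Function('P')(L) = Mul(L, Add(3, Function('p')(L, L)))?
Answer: -2683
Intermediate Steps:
Function('P')(L) = L (Function('P')(L) = Mul(L, Add(3, -2)) = Mul(L, 1) = L)
Add(Function('P')(-17), Mul(31, -86)) = Add(-17, Mul(31, -86)) = Add(-17, -2666) = -2683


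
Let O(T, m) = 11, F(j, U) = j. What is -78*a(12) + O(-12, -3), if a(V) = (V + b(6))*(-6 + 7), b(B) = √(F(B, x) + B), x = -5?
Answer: -925 - 156*√3 ≈ -1195.2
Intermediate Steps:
b(B) = √2*√B (b(B) = √(B + B) = √(2*B) = √2*√B)
a(V) = V + 2*√3 (a(V) = (V + √2*√6)*(-6 + 7) = (V + 2*√3)*1 = V + 2*√3)
-78*a(12) + O(-12, -3) = -78*(12 + 2*√3) + 11 = (-936 - 156*√3) + 11 = -925 - 156*√3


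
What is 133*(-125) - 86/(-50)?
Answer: -415582/25 ≈ -16623.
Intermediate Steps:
133*(-125) - 86/(-50) = -16625 - 86*(-1/50) = -16625 + 43/25 = -415582/25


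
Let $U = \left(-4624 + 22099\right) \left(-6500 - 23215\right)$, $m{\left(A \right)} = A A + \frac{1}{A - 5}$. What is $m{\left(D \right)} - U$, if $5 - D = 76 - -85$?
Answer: $\frac{83606327720}{161} \approx 5.1929 \cdot 10^{8}$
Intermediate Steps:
$D = -156$ ($D = 5 - \left(76 - -85\right) = 5 - \left(76 + 85\right) = 5 - 161 = -156$)
$m{\left(A \right)} = A^{2} + \frac{1}{-5 + A}$
$U = -519269625$ ($U = 17475 \left(-29715\right) = -519269625$)
$m{\left(D \right)} - U = \frac{1 + \left(-156\right)^{3} - 5 \left(-156\right)^{2}}{-5 - 156} - -519269625 = \frac{1 - 3796416 - 121680}{-161} + 519269625 = - \frac{1 - 3796416 - 121680}{161} + 519269625 = \left(- \frac{1}{161}\right) \left(-3918095\right) + 519269625 = \frac{3918095}{161} + 519269625 = \frac{83606327720}{161}$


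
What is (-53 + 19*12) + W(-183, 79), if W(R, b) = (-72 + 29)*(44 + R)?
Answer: 6152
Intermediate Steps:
W(R, b) = -1892 - 43*R (W(R, b) = -43*(44 + R) = -1892 - 43*R)
(-53 + 19*12) + W(-183, 79) = (-53 + 19*12) + (-1892 - 43*(-183)) = (-53 + 228) + (-1892 + 7869) = 175 + 5977 = 6152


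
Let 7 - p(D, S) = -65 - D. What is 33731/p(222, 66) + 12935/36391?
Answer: 1231307711/10698954 ≈ 115.09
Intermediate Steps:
p(D, S) = 72 + D (p(D, S) = 7 - (-65 - D) = 7 + (65 + D) = 72 + D)
33731/p(222, 66) + 12935/36391 = 33731/(72 + 222) + 12935/36391 = 33731/294 + 12935*(1/36391) = 33731*(1/294) + 12935/36391 = 33731/294 + 12935/36391 = 1231307711/10698954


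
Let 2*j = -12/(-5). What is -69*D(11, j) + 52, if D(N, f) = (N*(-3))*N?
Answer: 25099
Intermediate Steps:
j = 6/5 (j = (-12/(-5))/2 = (-12*(-⅕))/2 = (½)*(12/5) = 6/5 ≈ 1.2000)
D(N, f) = -3*N² (D(N, f) = (-3*N)*N = -3*N²)
-69*D(11, j) + 52 = -(-207)*11² + 52 = -(-207)*121 + 52 = -69*(-363) + 52 = 25047 + 52 = 25099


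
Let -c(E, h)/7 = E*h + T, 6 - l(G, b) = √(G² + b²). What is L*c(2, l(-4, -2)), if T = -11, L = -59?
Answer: 413 - 1652*√5 ≈ -3281.0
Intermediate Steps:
l(G, b) = 6 - √(G² + b²)
c(E, h) = 77 - 7*E*h (c(E, h) = -7*(E*h - 11) = -7*(-11 + E*h) = 77 - 7*E*h)
L*c(2, l(-4, -2)) = -59*(77 - 7*2*(6 - √((-4)² + (-2)²))) = -59*(77 - 7*2*(6 - √(16 + 4))) = -59*(77 - 7*2*(6 - √20)) = -59*(77 - 7*2*(6 - 2*√5)) = -59*(77 + (-84 + 28*√5)) = -59*(-7 + 28*√5) = 413 - 1652*√5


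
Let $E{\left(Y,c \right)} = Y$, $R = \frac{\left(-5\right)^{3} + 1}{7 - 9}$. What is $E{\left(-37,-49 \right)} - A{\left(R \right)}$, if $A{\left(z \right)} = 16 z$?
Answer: $-1029$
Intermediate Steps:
$R = 62$ ($R = \frac{-125 + 1}{-2} = \left(-124\right) \left(- \frac{1}{2}\right) = 62$)
$E{\left(-37,-49 \right)} - A{\left(R \right)} = -37 - 16 \cdot 62 = -37 - 992 = -1029$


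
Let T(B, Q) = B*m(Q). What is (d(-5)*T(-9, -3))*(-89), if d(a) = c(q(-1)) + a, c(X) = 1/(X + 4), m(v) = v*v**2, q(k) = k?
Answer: 100926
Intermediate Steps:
m(v) = v**3
c(X) = 1/(4 + X)
d(a) = 1/3 + a (d(a) = 1/(4 - 1) + a = 1/3 + a)
T(B, Q) = B*Q**3
(d(-5)*T(-9, -3))*(-89) = ((1/3 - 5)*(-9*(-3)**3))*(-89) = -(-42)*(-27)*(-89) = -14/3*243*(-89) = -1134*(-89) = 100926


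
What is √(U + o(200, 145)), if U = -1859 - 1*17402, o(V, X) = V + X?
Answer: 2*I*√4729 ≈ 137.54*I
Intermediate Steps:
U = -19261 (U = -1859 - 17402 = -19261)
√(U + o(200, 145)) = √(-19261 + (200 + 145)) = √(-19261 + 345) = √(-18916) = 2*I*√4729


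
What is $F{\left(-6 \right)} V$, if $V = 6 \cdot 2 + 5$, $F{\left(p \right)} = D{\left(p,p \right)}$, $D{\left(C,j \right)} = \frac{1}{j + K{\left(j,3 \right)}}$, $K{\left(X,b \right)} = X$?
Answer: $- \frac{17}{12} \approx -1.4167$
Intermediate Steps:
$D{\left(C,j \right)} = \frac{1}{2 j}$ ($D{\left(C,j \right)} = \frac{1}{j + j} = \frac{1}{2 j}$)
$F{\left(p \right)} = \frac{1}{2 p}$
$V = 17$ ($V = 12 + 5 = 17$)
$F{\left(-6 \right)} V = \frac{1}{2 \left(-6\right)} 17 = \frac{1}{2} \left(- \frac{1}{6}\right) 17 = \left(- \frac{1}{12}\right) 17 = - \frac{17}{12}$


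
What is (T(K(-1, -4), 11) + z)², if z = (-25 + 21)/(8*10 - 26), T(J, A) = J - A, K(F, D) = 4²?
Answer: 17689/729 ≈ 24.265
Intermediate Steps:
K(F, D) = 16
z = -2/27 (z = -4/(80 - 26) = -4/54 = -4*1/54 = -2/27 ≈ -0.074074)
(T(K(-1, -4), 11) + z)² = ((16 - 1*11) - 2/27)² = ((16 - 11) - 2/27)² = (5 - 2/27)² = (133/27)² = 17689/729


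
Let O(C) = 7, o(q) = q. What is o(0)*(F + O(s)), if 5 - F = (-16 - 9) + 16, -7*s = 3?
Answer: 0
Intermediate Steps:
s = -3/7 (s = -⅐*3 = -3/7 ≈ -0.42857)
F = 14 (F = 5 - ((-16 - 9) + 16) = 5 - (-25 + 16) = 5 - 1*(-9) = 5 + 9 = 14)
o(0)*(F + O(s)) = 0*(14 + 7) = 0*21 = 0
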